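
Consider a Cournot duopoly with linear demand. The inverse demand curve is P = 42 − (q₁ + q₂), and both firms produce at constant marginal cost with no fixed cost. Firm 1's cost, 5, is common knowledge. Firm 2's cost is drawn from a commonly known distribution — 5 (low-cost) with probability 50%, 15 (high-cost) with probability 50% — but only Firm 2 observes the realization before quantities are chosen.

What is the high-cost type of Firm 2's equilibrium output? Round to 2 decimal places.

Firm 2 with cost c maximizes (42 − (q₁+q₂) − c)·q₂, giving q₂(c) = (42 − c − q₁)/2.
E[c₂] = 0.5·5 + 0.5·15 = 10
Firm 1's FOC against E[q₂] yields q₁ = (42 − 2·5 + E[c₂])/3 = (42 − 10 + 10)/3 = 14.
q₂(high-cost) = (42 − 15 − 14)/2 = 6.5.

6.50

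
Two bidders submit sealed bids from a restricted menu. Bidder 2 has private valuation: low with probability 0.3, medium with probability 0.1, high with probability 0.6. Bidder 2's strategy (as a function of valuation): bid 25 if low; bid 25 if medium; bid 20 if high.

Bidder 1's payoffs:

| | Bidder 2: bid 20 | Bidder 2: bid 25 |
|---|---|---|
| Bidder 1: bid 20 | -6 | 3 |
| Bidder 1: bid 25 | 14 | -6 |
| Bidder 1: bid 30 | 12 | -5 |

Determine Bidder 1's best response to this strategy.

bid 25

Compute Bidder 1's expected payoff for each action, taking the expectation over Bidder 2's type.
E[bid 20] = 0.3·(3) + 0.1·(3) + 0.6·(-6) = -2.4
E[bid 25] = 0.3·(-6) + 0.1·(-6) + 0.6·(14) = 6
E[bid 30] = 0.3·(-5) + 0.1·(-5) + 0.6·(12) = 5.2
Best response: bid 25 (6 is the largest).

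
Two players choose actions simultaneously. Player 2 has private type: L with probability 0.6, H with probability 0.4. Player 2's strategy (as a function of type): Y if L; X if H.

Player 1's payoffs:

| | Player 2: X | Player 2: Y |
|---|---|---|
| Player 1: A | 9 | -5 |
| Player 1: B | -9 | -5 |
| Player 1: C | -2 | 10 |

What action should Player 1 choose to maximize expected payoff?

E[A] = 0.6·(-5) + 0.4·(9) = 0.6
E[B] = 0.6·(-5) + 0.4·(-9) = -6.6
E[C] = 0.6·(10) + 0.4·(-2) = 5.2
Best response: C (5.2 is the largest).

C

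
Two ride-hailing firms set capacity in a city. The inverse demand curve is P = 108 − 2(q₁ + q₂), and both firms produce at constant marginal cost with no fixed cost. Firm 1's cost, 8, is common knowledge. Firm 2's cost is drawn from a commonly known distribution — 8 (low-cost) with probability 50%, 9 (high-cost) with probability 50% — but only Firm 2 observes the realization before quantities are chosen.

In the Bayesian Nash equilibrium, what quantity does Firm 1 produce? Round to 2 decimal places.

Firm 2 with cost c maximizes (108 − 2(q₁+q₂) − c)·q₂, giving q₂(c) = (108 − c − 2q₁)/4.
E[c₂] = 0.5·8 + 0.5·9 = 8.5
Firm 1's FOC against E[q₂] yields q₁ = (108 − 2·8 + E[c₂])/6 = (108 − 16 + 8.5)/6 = 16.75.

16.75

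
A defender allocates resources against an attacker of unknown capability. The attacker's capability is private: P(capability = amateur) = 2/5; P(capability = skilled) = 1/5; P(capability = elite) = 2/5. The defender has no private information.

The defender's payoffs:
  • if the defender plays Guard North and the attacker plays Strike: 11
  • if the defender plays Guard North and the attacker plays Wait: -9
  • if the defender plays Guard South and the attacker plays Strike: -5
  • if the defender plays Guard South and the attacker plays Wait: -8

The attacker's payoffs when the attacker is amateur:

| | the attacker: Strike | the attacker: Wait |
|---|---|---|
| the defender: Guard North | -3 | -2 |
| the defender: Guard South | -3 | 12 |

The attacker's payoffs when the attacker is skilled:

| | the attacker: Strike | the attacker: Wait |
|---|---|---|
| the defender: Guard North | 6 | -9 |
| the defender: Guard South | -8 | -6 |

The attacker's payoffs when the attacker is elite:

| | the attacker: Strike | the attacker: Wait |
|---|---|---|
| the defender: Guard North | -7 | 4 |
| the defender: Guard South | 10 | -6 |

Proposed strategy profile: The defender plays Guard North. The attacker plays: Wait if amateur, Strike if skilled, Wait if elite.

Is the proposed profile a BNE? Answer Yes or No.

Yes

A profile is a BNE iff every type of every player is best-responding given beliefs about the other side.
The defender plays Guard North: E[Guard North] = 2/5·(-9) + 1/5·(11) + 2/5·(-9) = -5; E[Guard South] = -37/5. Best-responding. ✓
The attacker (capability amateur), facing Guard North: Strike gives -3, Wait gives -2. Proposed Wait is best. ✓
The attacker (capability skilled), facing Guard North: Strike gives 6, Wait gives -9. Proposed Strike is best. ✓
The attacker (capability elite), facing Guard North: Strike gives -7, Wait gives 4. Proposed Wait is best. ✓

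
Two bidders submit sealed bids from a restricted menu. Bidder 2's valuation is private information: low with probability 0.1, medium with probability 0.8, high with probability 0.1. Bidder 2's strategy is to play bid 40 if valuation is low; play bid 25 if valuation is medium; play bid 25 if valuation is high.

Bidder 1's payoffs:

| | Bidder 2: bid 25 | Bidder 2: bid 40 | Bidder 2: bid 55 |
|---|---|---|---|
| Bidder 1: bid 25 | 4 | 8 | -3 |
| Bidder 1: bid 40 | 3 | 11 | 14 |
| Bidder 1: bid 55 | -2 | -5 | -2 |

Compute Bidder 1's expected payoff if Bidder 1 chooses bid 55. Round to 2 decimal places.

-2.30

E[bid 55] = 0.1·(-5) + 0.8·(-2) + 0.1·(-2) = (-0.5) + (-1.6) + (-0.2) = -2.3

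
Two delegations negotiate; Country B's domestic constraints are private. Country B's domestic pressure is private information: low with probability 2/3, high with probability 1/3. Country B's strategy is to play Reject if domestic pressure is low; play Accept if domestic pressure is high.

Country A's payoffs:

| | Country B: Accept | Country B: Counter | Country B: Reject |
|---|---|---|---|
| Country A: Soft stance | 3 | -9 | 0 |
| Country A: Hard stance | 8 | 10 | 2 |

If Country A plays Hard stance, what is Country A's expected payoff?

4

Take the expectation over Country B's domestic pressure, weighting each type's action by its prior probability.
E[Hard stance] = 2/3·2 + 1/3·8 = 4/3 + 8/3 = 4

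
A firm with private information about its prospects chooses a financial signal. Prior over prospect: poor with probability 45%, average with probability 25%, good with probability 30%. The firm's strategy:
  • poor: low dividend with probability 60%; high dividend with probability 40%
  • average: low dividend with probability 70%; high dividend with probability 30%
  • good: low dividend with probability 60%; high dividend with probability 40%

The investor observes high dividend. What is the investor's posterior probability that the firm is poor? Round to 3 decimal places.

Apply Bayes' rule using the sender's strategy as the likelihood.
P(high dividend) = 0.45·0.4 + 0.25·0.3 + 0.3·0.4 = 0.375
P(poor | high dividend) = (0.45·0.4) / 0.375 = 0.18 / 0.375 = 0.48

0.480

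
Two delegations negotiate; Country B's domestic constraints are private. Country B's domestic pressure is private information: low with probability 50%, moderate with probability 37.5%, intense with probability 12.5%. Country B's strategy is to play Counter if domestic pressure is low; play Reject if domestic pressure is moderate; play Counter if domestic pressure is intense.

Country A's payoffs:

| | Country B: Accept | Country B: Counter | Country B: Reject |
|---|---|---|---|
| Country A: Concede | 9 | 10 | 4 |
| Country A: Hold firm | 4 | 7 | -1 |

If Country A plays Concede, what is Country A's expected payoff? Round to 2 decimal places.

Take the expectation over Country B's domestic pressure, weighting each type's action by its prior probability.
E[Concede] = 0.5·10 + 0.375·4 + 0.125·10 = 5 + 1.5 + 1.25 = 7.75

7.75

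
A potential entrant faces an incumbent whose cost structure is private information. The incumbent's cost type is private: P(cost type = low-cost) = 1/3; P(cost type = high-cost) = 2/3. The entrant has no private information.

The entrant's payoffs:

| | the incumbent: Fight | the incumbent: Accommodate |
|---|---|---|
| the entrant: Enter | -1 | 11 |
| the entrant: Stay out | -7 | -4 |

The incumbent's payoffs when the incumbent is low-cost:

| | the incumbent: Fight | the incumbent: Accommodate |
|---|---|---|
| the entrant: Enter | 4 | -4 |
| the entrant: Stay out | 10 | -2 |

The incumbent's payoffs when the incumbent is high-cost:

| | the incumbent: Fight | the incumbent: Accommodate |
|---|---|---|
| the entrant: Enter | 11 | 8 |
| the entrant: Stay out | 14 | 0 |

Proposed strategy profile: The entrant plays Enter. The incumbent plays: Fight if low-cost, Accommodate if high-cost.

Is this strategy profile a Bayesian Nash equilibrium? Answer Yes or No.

The entrant plays Enter: E[Enter] = 1/3·(-1) + 2/3·(11) = 7; E[Stay out] = -5. Best-responding. ✓
The incumbent (cost type low-cost), facing Enter: Fight gives 4, Accommodate gives -4. Proposed Fight is best. ✓
The incumbent (cost type high-cost), facing Enter: Fight gives 11, Accommodate gives 8. Proposed Accommodate is not best — profitable deviation exists. ✗

No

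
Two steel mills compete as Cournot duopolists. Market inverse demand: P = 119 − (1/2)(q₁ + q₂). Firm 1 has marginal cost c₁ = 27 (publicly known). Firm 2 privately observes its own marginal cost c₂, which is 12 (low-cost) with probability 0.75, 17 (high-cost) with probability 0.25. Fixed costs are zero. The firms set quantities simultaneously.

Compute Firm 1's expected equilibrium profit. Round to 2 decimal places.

Type-c best response for Firm 2: q₂(c) = (119 − c) − q₁/2.
Firm 1 maximizes expected profit; its first-order condition is 119 − q₁ − (1/2)E[q₂] − 27 = 0.
Substituting E[q₂] and solving: E[c₂] = 13.25, so q₁ = (119 − 2·27 + 13.25)/(3/2) = 52.1667.
E[P] = 119 − (1/2)·(q₁ + E[q₂]) = 53.0833; Firm 1's expected profit = (E[P] − 27)·q₁ = (53.0833 − 27)·52.1667 = 1360.68.

1360.68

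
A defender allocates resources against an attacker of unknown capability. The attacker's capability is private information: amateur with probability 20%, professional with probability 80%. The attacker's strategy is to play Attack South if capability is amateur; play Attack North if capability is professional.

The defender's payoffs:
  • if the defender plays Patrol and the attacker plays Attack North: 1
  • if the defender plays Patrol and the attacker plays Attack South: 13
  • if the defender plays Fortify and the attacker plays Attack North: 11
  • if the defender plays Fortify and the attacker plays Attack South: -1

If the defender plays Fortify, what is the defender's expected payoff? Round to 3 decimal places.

Take the expectation over the attacker's capability, weighting each type's action by its prior probability.
E[Fortify] = 0.2·(-1) + 0.8·11 = (-0.2) + 8.8 = 8.6

8.600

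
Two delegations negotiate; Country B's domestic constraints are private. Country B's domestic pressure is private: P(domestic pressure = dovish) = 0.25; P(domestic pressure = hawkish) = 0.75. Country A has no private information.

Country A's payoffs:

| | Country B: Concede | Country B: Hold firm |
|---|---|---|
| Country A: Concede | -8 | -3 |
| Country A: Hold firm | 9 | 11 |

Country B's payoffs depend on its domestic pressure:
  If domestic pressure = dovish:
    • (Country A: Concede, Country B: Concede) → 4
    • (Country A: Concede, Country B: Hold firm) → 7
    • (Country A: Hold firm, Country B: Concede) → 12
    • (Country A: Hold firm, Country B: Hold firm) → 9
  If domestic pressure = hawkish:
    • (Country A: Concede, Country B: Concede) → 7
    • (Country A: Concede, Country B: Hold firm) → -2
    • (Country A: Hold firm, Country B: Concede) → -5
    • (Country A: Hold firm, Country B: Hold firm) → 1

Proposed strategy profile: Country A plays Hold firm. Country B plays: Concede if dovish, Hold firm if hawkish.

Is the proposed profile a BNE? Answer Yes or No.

Yes

A profile is a BNE iff every type of every player is best-responding given beliefs about the other side.
Country A plays Hold firm: E[Hold firm] = 0.25·(9) + 0.75·(11) = 10.5; E[Concede] = -4.25. Best-responding. ✓
Country B (domestic pressure dovish), facing Hold firm: Concede gives 12, Hold firm gives 9. Proposed Concede is best. ✓
Country B (domestic pressure hawkish), facing Hold firm: Concede gives -5, Hold firm gives 1. Proposed Hold firm is best. ✓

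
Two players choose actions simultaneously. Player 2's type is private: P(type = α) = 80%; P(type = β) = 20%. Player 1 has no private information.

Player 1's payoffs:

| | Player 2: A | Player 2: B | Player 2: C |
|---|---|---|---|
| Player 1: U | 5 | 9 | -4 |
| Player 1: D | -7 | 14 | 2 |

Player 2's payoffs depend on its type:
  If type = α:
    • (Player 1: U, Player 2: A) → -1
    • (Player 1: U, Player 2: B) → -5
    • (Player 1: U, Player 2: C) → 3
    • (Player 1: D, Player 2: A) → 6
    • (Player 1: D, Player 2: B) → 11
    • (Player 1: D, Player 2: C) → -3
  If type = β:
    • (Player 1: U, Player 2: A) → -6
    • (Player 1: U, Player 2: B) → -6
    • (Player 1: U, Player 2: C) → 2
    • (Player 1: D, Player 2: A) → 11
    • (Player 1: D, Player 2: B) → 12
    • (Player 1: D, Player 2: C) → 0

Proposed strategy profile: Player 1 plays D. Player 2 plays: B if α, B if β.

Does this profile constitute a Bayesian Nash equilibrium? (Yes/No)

Player 1 plays D: E[D] = 0.8·(14) + 0.2·(14) = 14; E[U] = 9. Best-responding. ✓
Player 2 (type α), facing D: A gives 6, B gives 11, C gives -3. Proposed B is best. ✓
Player 2 (type β), facing D: A gives 11, B gives 12, C gives 0. Proposed B is best. ✓

Yes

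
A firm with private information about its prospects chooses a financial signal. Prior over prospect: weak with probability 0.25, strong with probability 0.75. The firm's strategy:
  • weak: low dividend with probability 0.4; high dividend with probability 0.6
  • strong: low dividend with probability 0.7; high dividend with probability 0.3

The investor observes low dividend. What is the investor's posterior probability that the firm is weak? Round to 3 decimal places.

0.160

P(low dividend) = 0.25·0.4 + 0.75·0.7 = 0.625
P(weak | low dividend) = (0.25·0.4) / 0.625 = 0.1 / 0.625 = 0.16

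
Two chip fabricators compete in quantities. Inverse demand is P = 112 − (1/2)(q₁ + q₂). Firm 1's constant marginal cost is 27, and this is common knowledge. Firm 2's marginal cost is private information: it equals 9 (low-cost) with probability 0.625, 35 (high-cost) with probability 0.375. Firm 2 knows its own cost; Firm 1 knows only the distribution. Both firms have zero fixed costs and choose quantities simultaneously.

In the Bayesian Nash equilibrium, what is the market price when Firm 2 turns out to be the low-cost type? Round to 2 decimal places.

Each type of Firm 2 best-responds to q₁; Firm 1 best-responds to the expected q₂ over Firm 2's types.
Firm 2 with cost c maximizes (112 − (1/2)(q₁+q₂) − c)·q₂, giving q₂(c) = (112 − c − (1/2)q₁).
E[c₂] = 0.625·9 + 0.375·35 = 18.75
Firm 1's FOC against E[q₂] yields q₁ = (112 − 2·27 + E[c₂])/(3/2) = (112 − 54 + 18.75)/(3/2) = 51.1667.
q₂(low-cost) = 77.4167, so P = 112 − (1/2)·(51.1667 + 77.4167) = 47.7083.

47.71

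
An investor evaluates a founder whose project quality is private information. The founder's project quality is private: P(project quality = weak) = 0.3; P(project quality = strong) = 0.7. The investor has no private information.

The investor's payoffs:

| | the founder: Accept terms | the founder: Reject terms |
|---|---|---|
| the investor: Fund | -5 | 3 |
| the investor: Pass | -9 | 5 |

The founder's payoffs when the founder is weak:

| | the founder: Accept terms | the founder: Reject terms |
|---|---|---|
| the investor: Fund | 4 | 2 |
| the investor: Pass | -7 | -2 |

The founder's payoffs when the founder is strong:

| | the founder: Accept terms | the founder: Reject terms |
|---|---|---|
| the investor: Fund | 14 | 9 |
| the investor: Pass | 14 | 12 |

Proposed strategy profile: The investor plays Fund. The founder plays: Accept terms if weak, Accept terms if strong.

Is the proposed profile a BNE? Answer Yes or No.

Yes

The investor plays Fund: E[Fund] = 0.3·(-5) + 0.7·(-5) = -5; E[Pass] = -9. Best-responding. ✓
The founder (project quality weak), facing Fund: Accept terms gives 4, Reject terms gives 2. Proposed Accept terms is best. ✓
The founder (project quality strong), facing Fund: Accept terms gives 14, Reject terms gives 9. Proposed Accept terms is best. ✓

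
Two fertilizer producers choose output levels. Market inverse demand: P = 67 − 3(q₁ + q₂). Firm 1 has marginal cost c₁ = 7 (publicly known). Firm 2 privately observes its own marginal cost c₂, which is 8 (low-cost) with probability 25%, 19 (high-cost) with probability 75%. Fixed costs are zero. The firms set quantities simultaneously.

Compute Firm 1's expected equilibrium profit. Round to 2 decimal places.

Type-c best response for Firm 2: q₂(c) = (67 − c)/6 − q₁/2.
Firm 1 maximizes expected profit; its first-order condition is 67 − 6q₁ − 3E[q₂] − 7 = 0.
Substituting E[q₂] and solving: E[c₂] = 16.25, so q₁ = (67 − 2·7 + 16.25)/9 = 7.69444.
E[P] = 67 − 3·(q₁ + E[q₂]) = 30.0833; Firm 1's expected profit = (E[P] − 7)·q₁ = (30.0833 − 7)·7.69444 = 177.613.

177.61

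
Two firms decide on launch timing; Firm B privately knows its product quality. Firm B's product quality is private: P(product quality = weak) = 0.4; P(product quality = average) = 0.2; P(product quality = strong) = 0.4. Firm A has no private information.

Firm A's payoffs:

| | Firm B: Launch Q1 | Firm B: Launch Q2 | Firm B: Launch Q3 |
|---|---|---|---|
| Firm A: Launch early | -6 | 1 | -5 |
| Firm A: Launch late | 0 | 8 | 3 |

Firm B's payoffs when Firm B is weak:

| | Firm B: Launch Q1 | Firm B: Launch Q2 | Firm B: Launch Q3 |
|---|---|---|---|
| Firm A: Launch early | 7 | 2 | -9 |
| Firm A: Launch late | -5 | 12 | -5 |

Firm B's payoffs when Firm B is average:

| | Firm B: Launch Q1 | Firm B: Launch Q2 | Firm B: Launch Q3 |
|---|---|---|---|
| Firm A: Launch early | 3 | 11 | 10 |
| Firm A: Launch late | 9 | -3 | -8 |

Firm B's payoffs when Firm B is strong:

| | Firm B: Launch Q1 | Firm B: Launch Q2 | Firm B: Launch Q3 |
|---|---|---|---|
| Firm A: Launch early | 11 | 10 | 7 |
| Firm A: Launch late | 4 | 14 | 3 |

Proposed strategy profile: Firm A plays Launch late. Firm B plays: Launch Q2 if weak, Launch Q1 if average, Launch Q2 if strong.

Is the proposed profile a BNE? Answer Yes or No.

Yes

Firm A plays Launch late: E[Launch late] = 0.4·(8) + 0.2·(0) + 0.4·(8) = 6.4; E[Launch early] = -0.4. Best-responding. ✓
Firm B (product quality weak), facing Launch late: Launch Q1 gives -5, Launch Q2 gives 12, Launch Q3 gives -5. Proposed Launch Q2 is best. ✓
Firm B (product quality average), facing Launch late: Launch Q1 gives 9, Launch Q2 gives -3, Launch Q3 gives -8. Proposed Launch Q1 is best. ✓
Firm B (product quality strong), facing Launch late: Launch Q1 gives 4, Launch Q2 gives 14, Launch Q3 gives 3. Proposed Launch Q2 is best. ✓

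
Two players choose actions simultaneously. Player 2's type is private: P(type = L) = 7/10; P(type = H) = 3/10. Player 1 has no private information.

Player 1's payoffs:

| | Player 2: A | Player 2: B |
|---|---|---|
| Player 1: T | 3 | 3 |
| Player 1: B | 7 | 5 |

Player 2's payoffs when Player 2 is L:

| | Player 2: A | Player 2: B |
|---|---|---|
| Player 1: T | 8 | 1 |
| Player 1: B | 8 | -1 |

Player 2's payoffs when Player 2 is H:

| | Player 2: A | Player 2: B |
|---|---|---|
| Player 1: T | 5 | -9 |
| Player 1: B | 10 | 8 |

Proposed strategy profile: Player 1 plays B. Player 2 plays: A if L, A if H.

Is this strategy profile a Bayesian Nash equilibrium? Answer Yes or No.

Player 1 plays B: E[B] = 7/10·(7) + 3/10·(7) = 7; E[T] = 3. Best-responding. ✓
Player 2 (type L), facing B: A gives 8, B gives -1. Proposed A is best. ✓
Player 2 (type H), facing B: A gives 10, B gives 8. Proposed A is best. ✓

Yes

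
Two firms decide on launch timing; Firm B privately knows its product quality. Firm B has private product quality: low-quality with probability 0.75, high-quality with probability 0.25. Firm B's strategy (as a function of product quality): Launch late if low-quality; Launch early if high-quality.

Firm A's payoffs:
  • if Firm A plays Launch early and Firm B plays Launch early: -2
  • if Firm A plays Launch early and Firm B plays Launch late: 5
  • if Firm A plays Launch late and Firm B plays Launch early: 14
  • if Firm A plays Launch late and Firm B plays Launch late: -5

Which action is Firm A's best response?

Launch early

E[Launch early] = 0.75·(5) + 0.25·(-2) = 3.25
E[Launch late] = 0.75·(-5) + 0.25·(14) = -0.25
Best response: Launch early (3.25 is the largest).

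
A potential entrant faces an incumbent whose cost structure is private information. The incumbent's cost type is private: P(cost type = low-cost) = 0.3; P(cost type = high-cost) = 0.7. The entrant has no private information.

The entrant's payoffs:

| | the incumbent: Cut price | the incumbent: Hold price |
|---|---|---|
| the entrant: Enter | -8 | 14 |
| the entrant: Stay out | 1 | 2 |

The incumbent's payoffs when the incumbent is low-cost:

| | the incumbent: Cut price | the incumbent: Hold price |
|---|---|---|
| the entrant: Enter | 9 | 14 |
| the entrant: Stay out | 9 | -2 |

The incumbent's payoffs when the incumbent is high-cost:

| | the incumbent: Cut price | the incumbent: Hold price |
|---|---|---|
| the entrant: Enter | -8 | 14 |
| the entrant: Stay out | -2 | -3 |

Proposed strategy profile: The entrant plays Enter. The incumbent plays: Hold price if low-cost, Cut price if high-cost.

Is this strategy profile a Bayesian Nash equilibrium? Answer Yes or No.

No

The entrant plays Enter: E[Enter] = 0.3·(14) + 0.7·(-8) = -1.4; E[Stay out] = 1.3. Not best-responding. ✗
The incumbent (cost type low-cost), facing Enter: Cut price gives 9, Hold price gives 14. Proposed Hold price is best. ✓
The incumbent (cost type high-cost), facing Enter: Cut price gives -8, Hold price gives 14. Proposed Cut price is not best — profitable deviation exists. ✗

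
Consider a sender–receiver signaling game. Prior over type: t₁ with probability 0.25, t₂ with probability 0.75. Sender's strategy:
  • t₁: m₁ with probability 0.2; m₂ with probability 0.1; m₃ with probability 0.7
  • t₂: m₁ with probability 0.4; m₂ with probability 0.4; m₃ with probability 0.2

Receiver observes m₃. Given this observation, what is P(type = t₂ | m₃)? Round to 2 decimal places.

0.46

P(m₃) = 0.25·0.7 + 0.75·0.2 = 0.325
P(t₂ | m₃) = (0.75·0.2) / 0.325 = 0.15 / 0.325 = 0.461538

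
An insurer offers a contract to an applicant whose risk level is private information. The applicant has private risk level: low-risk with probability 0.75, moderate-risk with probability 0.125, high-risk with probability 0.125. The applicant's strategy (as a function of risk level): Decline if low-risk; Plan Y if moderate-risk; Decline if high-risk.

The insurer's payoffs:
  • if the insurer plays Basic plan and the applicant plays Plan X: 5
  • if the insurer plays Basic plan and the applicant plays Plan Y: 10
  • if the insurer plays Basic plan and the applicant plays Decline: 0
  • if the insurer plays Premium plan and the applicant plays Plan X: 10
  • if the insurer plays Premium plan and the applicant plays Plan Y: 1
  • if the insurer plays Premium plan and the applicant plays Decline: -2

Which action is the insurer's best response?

E[Basic plan] = 0.75·(0) + 0.125·(10) + 0.125·(0) = 1.25
E[Premium plan] = 0.75·(-2) + 0.125·(1) + 0.125·(-2) = -1.625
Best response: Basic plan (1.25 is the largest).

Basic plan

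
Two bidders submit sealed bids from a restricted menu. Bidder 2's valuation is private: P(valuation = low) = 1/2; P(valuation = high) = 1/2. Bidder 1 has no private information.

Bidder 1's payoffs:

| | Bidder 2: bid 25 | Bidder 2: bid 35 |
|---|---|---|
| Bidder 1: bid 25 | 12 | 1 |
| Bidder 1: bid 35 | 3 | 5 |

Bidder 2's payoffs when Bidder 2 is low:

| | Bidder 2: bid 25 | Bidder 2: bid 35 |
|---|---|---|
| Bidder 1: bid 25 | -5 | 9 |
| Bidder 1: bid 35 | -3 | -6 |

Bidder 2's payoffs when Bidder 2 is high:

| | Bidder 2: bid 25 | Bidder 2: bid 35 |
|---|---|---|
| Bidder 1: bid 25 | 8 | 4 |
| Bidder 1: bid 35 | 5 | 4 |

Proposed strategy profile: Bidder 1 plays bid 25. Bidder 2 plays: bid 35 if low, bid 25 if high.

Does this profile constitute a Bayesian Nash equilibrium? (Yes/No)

Bidder 1 plays bid 25: E[bid 25] = 1/2·(1) + 1/2·(12) = 13/2; E[bid 35] = 4. Best-responding. ✓
Bidder 2 (valuation low), facing bid 25: bid 25 gives -5, bid 35 gives 9. Proposed bid 35 is best. ✓
Bidder 2 (valuation high), facing bid 25: bid 25 gives 8, bid 35 gives 4. Proposed bid 25 is best. ✓

Yes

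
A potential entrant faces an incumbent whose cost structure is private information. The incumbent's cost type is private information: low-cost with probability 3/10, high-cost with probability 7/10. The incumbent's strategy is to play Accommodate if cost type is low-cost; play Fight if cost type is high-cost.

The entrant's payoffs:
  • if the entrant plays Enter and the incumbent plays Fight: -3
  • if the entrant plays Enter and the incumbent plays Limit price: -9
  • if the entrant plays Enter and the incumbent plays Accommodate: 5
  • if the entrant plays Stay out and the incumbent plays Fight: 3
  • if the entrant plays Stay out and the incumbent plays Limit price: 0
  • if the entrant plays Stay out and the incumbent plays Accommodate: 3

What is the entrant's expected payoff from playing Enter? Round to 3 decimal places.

-0.600

E[Enter] = 3/10·5 + 7/10·(-3) = 3/2 + (-21/10) = -3/5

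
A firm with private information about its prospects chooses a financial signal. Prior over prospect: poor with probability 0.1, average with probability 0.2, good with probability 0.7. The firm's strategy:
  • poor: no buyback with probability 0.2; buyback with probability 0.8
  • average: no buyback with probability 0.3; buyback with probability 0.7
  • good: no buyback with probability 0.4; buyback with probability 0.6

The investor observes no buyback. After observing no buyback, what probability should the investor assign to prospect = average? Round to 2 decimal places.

0.17

P(no buyback) = 0.1·0.2 + 0.2·0.3 + 0.7·0.4 = 0.36
P(average | no buyback) = (0.2·0.3) / 0.36 = 0.06 / 0.36 = 0.166667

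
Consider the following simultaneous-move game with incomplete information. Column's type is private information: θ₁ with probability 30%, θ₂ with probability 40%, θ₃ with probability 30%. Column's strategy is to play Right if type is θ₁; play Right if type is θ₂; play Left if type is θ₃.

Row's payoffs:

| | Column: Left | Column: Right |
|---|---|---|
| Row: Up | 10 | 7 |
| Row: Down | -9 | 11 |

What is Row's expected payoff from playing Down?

5

E[Down] = 0.3·11 + 0.4·11 + 0.3·(-9) = 3.3 + 4.4 + (-2.7) = 5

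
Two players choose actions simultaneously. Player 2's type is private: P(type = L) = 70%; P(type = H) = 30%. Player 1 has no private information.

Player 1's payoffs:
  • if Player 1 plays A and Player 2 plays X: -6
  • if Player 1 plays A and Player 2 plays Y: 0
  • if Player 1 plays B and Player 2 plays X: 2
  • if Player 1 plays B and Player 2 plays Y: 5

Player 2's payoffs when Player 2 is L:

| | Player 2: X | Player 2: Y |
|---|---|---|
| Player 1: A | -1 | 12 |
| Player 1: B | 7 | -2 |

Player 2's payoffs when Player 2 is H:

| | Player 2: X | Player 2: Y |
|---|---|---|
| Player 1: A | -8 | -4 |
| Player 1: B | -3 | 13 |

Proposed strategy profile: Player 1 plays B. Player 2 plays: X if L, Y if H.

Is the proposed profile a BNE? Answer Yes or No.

Yes

A profile is a BNE iff every type of every player is best-responding given beliefs about the other side.
Player 1 plays B: E[B] = 0.7·(2) + 0.3·(5) = 2.9; E[A] = -4.2. Best-responding. ✓
Player 2 (type L), facing B: X gives 7, Y gives -2. Proposed X is best. ✓
Player 2 (type H), facing B: X gives -3, Y gives 13. Proposed Y is best. ✓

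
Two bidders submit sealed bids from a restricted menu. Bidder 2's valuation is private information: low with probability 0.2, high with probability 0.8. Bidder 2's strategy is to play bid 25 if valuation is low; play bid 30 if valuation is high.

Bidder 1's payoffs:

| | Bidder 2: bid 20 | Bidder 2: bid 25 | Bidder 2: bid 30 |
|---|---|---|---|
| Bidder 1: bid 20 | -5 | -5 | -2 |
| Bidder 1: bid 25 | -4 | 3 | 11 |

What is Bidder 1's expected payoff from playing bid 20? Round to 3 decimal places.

E[bid 20] = 0.2·(-5) + 0.8·(-2) = (-1) + (-1.6) = -2.6

-2.600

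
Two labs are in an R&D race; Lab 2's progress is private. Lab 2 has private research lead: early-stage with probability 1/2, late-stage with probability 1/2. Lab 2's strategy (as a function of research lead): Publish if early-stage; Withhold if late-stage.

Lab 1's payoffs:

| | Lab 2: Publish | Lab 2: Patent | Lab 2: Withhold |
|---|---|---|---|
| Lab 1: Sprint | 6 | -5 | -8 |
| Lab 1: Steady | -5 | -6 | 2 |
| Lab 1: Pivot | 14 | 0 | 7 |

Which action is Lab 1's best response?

E[Sprint] = 1/2·(6) + 1/2·(-8) = -1
E[Steady] = 1/2·(-5) + 1/2·(2) = -3/2
E[Pivot] = 1/2·(14) + 1/2·(7) = 21/2
Best response: Pivot (21/2 is the largest).

Pivot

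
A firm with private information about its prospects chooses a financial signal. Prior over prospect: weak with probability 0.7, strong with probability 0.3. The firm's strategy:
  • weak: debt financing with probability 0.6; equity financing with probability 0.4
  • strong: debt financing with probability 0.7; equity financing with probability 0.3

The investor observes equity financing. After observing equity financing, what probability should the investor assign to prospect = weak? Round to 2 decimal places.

0.76

Apply Bayes' rule using the sender's strategy as the likelihood.
P(equity financing) = 0.7·0.4 + 0.3·0.3 = 0.37
P(weak | equity financing) = (0.7·0.4) / 0.37 = 0.28 / 0.37 = 0.756757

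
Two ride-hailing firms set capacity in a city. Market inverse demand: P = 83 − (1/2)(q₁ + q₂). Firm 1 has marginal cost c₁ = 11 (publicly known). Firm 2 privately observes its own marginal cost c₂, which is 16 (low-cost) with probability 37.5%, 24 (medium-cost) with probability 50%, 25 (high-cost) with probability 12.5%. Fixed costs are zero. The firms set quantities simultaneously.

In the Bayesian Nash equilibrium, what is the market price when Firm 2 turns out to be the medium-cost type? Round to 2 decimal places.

Firm 2 with cost c maximizes (83 − (1/2)(q₁+q₂) − c)·q₂, giving q₂(c) = (83 − c − (1/2)q₁).
E[c₂] = 0.375·16 + 0.5·24 + 0.125·25 = 21.125
Firm 1's FOC against E[q₂] yields q₁ = (83 − 2·11 + E[c₂])/(3/2) = (83 − 22 + 21.125)/(3/2) = 54.75.
q₂(medium-cost) = 31.625, so P = 83 − (1/2)·(54.75 + 31.625) = 39.8125.

39.81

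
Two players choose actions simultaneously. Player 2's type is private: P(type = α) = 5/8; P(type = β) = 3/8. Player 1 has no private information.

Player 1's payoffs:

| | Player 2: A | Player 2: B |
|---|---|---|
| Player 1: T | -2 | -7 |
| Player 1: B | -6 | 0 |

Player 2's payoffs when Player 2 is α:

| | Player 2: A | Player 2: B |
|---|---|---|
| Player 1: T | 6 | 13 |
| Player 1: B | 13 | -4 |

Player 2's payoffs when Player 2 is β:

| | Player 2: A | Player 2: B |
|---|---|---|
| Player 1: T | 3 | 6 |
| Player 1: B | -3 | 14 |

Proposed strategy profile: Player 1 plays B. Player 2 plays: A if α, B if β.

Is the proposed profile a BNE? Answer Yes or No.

Player 1 plays B: E[B] = 5/8·(-6) + 3/8·(0) = -15/4; E[T] = -31/8. Best-responding. ✓
Player 2 (type α), facing B: A gives 13, B gives -4. Proposed A is best. ✓
Player 2 (type β), facing B: A gives -3, B gives 14. Proposed B is best. ✓

Yes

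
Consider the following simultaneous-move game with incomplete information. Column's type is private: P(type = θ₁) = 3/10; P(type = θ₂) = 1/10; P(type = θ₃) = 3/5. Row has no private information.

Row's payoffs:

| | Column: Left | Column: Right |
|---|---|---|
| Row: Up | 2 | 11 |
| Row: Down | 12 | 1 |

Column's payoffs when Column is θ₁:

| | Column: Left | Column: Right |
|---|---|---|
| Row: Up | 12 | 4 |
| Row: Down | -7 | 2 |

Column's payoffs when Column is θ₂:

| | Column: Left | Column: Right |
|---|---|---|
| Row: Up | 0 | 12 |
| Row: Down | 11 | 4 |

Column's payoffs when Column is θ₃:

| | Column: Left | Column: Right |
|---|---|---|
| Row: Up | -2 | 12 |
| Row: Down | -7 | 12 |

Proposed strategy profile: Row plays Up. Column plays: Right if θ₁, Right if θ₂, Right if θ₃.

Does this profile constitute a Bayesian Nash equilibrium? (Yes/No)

Row plays Up: E[Up] = 3/10·(11) + 1/10·(11) + 3/5·(11) = 11; E[Down] = 1. Best-responding. ✓
Column (type θ₁), facing Up: Left gives 12, Right gives 4. Proposed Right is not best — profitable deviation exists. ✗
Column (type θ₂), facing Up: Left gives 0, Right gives 12. Proposed Right is best. ✓
Column (type θ₃), facing Up: Left gives -2, Right gives 12. Proposed Right is best. ✓

No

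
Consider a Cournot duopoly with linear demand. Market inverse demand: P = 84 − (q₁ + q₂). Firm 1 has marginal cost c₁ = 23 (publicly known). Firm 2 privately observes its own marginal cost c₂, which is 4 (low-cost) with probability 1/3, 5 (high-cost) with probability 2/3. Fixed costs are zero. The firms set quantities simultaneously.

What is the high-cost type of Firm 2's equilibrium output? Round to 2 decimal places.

Type-c best response for Firm 2: q₂(c) = (84 − c)/2 − q₁/2.
Firm 1 maximizes expected profit; its first-order condition is 84 − 2q₁ − E[q₂] − 23 = 0.
Substituting E[q₂] and solving: E[c₂] = 4.66667, so q₁ = (84 − 2·23 + 4.66667)/3 = 14.2222.
q₂(high-cost) = (84 − 5 − 14.2222)/2 = 32.3889.

32.39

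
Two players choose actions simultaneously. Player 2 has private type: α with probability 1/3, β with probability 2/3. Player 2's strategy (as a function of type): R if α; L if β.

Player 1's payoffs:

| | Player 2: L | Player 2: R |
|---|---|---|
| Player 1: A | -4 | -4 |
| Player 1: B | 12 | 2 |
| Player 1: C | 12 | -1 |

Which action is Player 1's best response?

E[A] = 1/3·(-4) + 2/3·(-4) = -4
E[B] = 1/3·(2) + 2/3·(12) = 26/3
E[C] = 1/3·(-1) + 2/3·(12) = 23/3
Best response: B (26/3 is the largest).

B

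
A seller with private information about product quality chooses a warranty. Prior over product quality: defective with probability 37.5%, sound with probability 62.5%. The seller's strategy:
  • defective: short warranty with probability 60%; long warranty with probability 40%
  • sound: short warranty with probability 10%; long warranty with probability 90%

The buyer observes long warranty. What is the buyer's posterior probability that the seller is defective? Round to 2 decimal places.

Apply Bayes' rule using the sender's strategy as the likelihood.
P(long warranty) = 0.375·0.4 + 0.625·0.9 = 0.7125
P(defective | long warranty) = (0.375·0.4) / 0.7125 = 0.15 / 0.7125 = 0.210526

0.21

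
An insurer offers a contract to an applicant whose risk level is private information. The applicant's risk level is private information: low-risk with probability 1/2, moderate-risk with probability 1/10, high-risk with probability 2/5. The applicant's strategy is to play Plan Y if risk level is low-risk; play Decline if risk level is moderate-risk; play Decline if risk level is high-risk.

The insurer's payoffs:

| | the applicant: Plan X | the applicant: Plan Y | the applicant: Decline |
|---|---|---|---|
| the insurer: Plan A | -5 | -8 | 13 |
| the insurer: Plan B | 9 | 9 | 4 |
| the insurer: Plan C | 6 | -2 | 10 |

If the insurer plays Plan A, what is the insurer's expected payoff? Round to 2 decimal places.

2.50

E[Plan A] = 1/2·(-8) + 1/10·13 + 2/5·13 = (-4) + 13/10 + 26/5 = 5/2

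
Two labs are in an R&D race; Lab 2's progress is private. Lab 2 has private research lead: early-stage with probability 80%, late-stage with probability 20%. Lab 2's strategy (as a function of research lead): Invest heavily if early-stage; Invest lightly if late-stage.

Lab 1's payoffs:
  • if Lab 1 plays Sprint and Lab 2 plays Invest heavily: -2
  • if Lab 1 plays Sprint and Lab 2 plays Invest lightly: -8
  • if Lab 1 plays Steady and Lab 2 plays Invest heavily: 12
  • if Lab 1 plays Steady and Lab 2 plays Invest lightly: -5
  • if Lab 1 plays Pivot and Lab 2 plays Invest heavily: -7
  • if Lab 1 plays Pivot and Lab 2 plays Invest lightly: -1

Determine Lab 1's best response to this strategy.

Steady

E[Sprint] = 0.8·(-2) + 0.2·(-8) = -3.2
E[Steady] = 0.8·(12) + 0.2·(-5) = 8.6
E[Pivot] = 0.8·(-7) + 0.2·(-1) = -5.8
Best response: Steady (8.6 is the largest).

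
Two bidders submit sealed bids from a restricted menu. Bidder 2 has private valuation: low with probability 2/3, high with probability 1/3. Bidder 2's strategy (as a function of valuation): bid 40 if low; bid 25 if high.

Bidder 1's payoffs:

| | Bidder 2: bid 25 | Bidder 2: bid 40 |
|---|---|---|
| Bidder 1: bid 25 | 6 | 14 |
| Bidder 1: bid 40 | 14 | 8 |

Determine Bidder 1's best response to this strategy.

Compute Bidder 1's expected payoff for each action, taking the expectation over Bidder 2's type.
E[bid 25] = 2/3·(14) + 1/3·(6) = 34/3
E[bid 40] = 2/3·(8) + 1/3·(14) = 10
Best response: bid 25 (34/3 is the largest).

bid 25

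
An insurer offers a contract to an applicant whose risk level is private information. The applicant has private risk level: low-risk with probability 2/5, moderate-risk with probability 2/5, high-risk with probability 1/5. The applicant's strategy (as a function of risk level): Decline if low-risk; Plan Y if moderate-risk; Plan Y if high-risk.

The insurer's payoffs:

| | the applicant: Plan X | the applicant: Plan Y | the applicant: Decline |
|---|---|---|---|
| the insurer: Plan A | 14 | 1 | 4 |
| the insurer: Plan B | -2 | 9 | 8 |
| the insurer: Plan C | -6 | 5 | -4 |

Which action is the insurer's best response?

Plan B

E[Plan A] = 2/5·(4) + 2/5·(1) + 1/5·(1) = 11/5
E[Plan B] = 2/5·(8) + 2/5·(9) + 1/5·(9) = 43/5
E[Plan C] = 2/5·(-4) + 2/5·(5) + 1/5·(5) = 7/5
Best response: Plan B (43/5 is the largest).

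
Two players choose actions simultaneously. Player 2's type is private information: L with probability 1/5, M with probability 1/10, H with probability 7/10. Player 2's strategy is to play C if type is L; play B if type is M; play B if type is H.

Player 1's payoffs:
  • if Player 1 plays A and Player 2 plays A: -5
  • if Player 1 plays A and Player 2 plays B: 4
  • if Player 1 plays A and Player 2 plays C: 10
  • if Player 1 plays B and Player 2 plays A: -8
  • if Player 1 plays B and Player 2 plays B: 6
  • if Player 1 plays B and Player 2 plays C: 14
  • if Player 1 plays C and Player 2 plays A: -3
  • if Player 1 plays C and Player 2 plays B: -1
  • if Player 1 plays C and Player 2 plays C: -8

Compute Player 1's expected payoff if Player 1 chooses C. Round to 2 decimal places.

E[C] = 1/5·(-8) + 1/10·(-1) + 7/10·(-1) = (-8/5) + (-1/10) + (-7/10) = -12/5

-2.40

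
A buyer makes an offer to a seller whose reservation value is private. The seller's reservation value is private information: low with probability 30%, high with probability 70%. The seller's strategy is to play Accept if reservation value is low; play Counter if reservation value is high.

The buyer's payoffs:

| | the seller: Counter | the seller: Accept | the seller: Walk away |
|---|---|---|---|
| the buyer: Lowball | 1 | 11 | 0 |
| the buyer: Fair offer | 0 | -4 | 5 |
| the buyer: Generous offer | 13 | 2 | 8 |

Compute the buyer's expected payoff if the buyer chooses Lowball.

E[Lowball] = 0.3·11 + 0.7·1 = 3.3 + 0.7 = 4

4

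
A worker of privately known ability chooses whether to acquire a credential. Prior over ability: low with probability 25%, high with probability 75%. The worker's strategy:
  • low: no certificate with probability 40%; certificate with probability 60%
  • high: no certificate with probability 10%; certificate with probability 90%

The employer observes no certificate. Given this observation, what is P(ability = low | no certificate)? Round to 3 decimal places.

0.571

P(no certificate) = 0.25·0.4 + 0.75·0.1 = 0.175
P(low | no certificate) = (0.25·0.4) / 0.175 = 0.1 / 0.175 = 0.571429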